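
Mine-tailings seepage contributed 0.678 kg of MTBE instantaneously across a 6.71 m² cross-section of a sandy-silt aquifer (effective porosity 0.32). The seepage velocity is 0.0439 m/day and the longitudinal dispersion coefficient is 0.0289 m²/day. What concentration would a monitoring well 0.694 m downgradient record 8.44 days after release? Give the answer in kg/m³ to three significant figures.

For an instantaneous plane source, C(x,t) = M/(n_e·A·√(4πDt)) · exp(−(x−vt)²/(4Dt)), with n_e·A the pore (flow) area.
Plume center vt = 0.0439 × 8.44 = 0.370516 m, so the well at 0.694 m is 0.323484 m downgradient of the peak.
√(4πDt) = 1.751 m, giving peak height M/(n_e·A·√(4πDt)) = 0.678/(0.32 × 6.71 × 1.751) = 0.1803 kg/m³.
(x−vt)²/(4Dt) = (0.323484)²/(4 × 0.0289 × 8.44) = 0.1073; exp(−0.1073) = 0.8983.
C = 0.1803 × 0.8983 = 0.162 kg/m³.

0.162 kg/m³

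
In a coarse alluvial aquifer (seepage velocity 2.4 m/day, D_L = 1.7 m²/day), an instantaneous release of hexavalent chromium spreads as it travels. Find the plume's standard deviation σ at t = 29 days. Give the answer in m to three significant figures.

Dispersive spreading gives a Gaussian with σ² = 2Dt; advection only shifts the center.
σ = √(2 × 1.7 × 29) = 9.93 m.

9.93 m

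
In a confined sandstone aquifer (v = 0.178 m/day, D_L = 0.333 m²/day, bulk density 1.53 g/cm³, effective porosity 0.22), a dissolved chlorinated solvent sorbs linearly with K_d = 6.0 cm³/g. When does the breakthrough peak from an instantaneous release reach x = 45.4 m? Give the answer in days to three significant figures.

10500 days

Retardation factor R = 1 + ρ_b·K_d/n = 1 + 1.53 × 6.0/0.22 = 42.73.
Sorption retards both mechanisms: v_R = v/R = 0.004166 m/day, D_R = D/R = 0.007793 m²/day.
Peak time from v_R²t² + 2D_R t − x² = 0: t = (√(D_R² + v_R²x²) − D_R)/v_R².
√(D_R² + v_R²x²) = √(0.007793² + 0.004166² × 45.4²) = 0.1893; v_R² = 1.736e-05.
t = (0.1893 − 0.007793)/1.736e-05 = 10500 days.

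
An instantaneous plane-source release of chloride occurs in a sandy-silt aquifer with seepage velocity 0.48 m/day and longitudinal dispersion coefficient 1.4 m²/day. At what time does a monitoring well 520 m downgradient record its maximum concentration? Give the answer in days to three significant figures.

For the 1D instantaneous-source solution, setting ∂C/∂t = 0 at fixed x gives v²t² + 2Dt − x² = 0, so t = (√(D² + v²x²) − D)/v².
√(D² + v²x²) = √(1.4² + 0.48² × 520²) = 249.6; v² = 0.2304.
t = (249.6 − 1.4)/0.2304 = 1080 days (vs. the pure-advection estimate x/v = 1080 d).

1080 days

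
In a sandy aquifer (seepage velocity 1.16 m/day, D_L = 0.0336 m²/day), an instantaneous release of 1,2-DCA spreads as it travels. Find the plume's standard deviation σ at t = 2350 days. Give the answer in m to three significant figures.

12.6 m

Dispersive spreading gives a Gaussian with σ² = 2Dt; advection only shifts the center.
σ = √(2 × 0.0336 × 2350) = 12.6 m.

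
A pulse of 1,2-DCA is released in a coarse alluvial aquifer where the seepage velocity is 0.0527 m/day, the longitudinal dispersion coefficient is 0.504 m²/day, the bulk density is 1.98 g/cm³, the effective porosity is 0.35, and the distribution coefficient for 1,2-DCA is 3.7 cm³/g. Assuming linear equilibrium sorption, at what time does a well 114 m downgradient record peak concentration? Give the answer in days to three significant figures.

Retardation factor R = 1 + ρ_b·K_d/n = 1 + 1.98 × 3.7/0.35 = 21.93.
Sorption retards both mechanisms: v_R = v/R = 0.002403 m/day, D_R = D/R = 0.02298 m²/day.
Peak time from v_R²t² + 2D_R t − x² = 0: t = (√(D_R² + v_R²x²) − D_R)/v_R².
√(D_R² + v_R²x²) = √(0.02298² + 0.002403² × 114²) = 0.2749; v_R² = 5.774e-06.
t = (0.2749 − 0.02298)/5.774e-06 = 43600 days.

43600 days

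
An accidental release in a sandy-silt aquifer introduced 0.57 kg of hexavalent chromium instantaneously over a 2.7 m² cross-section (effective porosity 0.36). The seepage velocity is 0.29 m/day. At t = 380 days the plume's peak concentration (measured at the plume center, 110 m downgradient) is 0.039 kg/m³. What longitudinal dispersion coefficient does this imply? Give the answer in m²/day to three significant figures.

0.0473 m²/day

At the plume center C_max = M/(n_e·A·√(4πDt)), so D = M²/(4πt·(n_e·A·C_max)²).
n_e·A·C_max = 0.36 × 2.7 × 0.039 = 0.03791 kg/m.
D = 0.57²/(4π × 380 × 0.03791²) = 0.0473 m²/day.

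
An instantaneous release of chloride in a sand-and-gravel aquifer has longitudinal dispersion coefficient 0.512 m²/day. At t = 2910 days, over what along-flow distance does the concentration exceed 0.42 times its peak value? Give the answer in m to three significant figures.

The plume is Gaussian with σ = √(2Dt) = √(2 × 0.512 × 2910) = 54.59 m.
C/C_peak = exp(−Δx²/(2σ²)) = 0.42 ⇒ Δx = σ·√(−2 ln 0.42) = 54.59 × 1.317 = 71.90 m.
Width = 2Δx = 144 m.

144 m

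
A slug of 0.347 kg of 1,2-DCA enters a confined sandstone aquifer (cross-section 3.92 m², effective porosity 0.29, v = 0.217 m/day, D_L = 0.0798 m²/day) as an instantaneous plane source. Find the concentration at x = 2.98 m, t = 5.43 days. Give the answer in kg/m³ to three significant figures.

For an instantaneous plane source, C(x,t) = M/(n_e·A·√(4πDt)) · exp(−(x−vt)²/(4Dt)), with n_e·A the pore (flow) area.
Plume center vt = 0.217 × 5.43 = 1.17831 m, so the well at 2.98 m is 1.80169 m downgradient of the peak.
√(4πDt) = 2.333 m, giving peak height M/(n_e·A·√(4πDt)) = 0.347/(0.29 × 3.92 × 2.333) = 0.1308 kg/m³.
(x−vt)²/(4Dt) = (1.80169)²/(4 × 0.0798 × 5.43) = 1.873; exp(−1.873) = 0.1537.
C = 0.1308 × 0.1537 = 0.0201 kg/m³.

0.0201 kg/m³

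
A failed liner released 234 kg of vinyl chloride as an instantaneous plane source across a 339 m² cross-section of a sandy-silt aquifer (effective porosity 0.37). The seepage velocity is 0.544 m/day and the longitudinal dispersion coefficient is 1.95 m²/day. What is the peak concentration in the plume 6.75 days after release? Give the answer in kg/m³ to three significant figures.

The peak of an instantaneous 1D plume sits at x = vt; there the Gaussian factor is 1 and C_max = M/(n_e·A·√(4πDt)), where n_e·A is the pore area the mass is dissolved in.
√(4πDt) = √(4π × 1.95 × 6.75) = 12.86 m, so C_max = 234/(0.37 × 339 × 12.86) = 0.145 kg/m³.

0.145 kg/m³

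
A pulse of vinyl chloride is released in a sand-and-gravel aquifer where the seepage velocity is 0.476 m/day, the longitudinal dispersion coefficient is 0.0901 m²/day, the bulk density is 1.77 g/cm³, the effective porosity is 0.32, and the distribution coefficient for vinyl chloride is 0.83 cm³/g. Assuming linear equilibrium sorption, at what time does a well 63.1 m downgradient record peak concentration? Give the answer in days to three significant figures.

739 days

Retardation factor R = 1 + ρ_b·K_d/n = 1 + 1.77 × 0.83/0.32 = 5.591.
Sorption retards both mechanisms: v_R = v/R = 0.08514 m/day, D_R = D/R = 0.01612 m²/day.
Peak time from v_R²t² + 2D_R t − x² = 0: t = (√(D_R² + v_R²x²) − D_R)/v_R².
√(D_R² + v_R²x²) = √(0.01612² + 0.08514² × 63.1²) = 5.372; v_R² = 0.007249.
t = (5.372 − 0.01612)/0.007249 = 739 days.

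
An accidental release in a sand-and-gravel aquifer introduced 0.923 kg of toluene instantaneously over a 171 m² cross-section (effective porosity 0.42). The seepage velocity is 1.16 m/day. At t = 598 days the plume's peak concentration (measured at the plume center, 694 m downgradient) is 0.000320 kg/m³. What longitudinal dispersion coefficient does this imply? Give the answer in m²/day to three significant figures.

0.215 m²/day

At the plume center C_max = M/(n_e·A·√(4πDt)), so D = M²/(4πt·(n_e·A·C_max)²).
n_e·A·C_max = 0.42 × 171 × 0.000320 = 0.02298 kg/m.
D = 0.923²/(4π × 598 × 0.02298²) = 0.215 m²/day.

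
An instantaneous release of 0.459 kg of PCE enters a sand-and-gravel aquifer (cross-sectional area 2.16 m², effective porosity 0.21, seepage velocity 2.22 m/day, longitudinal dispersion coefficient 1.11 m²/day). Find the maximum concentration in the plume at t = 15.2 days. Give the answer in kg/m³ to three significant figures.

The peak of an instantaneous 1D plume sits at x = vt; there the Gaussian factor is 1 and C_max = M/(n_e·A·√(4πDt)), where n_e·A is the pore area the mass is dissolved in.
√(4πDt) = √(4π × 1.11 × 15.2) = 14.56 m, so C_max = 0.459/(0.21 × 2.16 × 14.56) = 0.0695 kg/m³.

0.0695 kg/m³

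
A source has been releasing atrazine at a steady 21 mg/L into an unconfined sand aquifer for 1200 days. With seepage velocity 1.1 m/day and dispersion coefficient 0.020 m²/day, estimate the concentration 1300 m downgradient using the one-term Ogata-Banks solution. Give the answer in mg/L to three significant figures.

For a continuous step input, C/C₀ ≈ ½·erfc((x−vt)/(2√(Dt))).
vt = 1.1 × 1200 = 1320 m and 2√(Dt) = 2√(0.020 × 1200) = 9.798 m.
Argument (x−vt)/(2√(Dt)) = (1300 − 1320)/9.798 = -2.041; ½·erfc(-2.041) = 0.9981.
C = 21 × 0.9981 = 21.0 mg/L.

21.0 mg/L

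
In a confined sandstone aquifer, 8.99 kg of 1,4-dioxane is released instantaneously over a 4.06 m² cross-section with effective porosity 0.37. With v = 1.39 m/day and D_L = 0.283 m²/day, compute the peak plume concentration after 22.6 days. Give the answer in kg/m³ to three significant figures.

The peak of an instantaneous 1D plume sits at x = vt; there the Gaussian factor is 1 and C_max = M/(n_e·A·√(4πDt)), where n_e·A is the pore area the mass is dissolved in.
√(4πDt) = √(4π × 0.283 × 22.6) = 8.965 m, so C_max = 8.99/(0.37 × 4.06 × 8.965) = 0.668 kg/m³.

0.668 kg/m³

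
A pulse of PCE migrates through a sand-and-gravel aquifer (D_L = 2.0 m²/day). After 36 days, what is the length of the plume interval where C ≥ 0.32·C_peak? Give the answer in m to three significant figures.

36.2 m

The plume is Gaussian with σ = √(2Dt) = √(2 × 2.0 × 36) = 12.00 m.
C/C_peak = exp(−Δx²/(2σ²)) = 0.32 ⇒ Δx = σ·√(−2 ln 0.32) = 12.00 × 1.510 = 18.12 m.
Width = 2Δx = 36.2 m.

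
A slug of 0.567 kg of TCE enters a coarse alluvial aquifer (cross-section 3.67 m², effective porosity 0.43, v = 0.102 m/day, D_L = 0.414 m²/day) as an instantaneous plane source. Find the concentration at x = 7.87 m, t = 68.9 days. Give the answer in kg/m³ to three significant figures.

0.0189 kg/m³

For an instantaneous plane source, C(x,t) = M/(n_e·A·√(4πDt)) · exp(−(x−vt)²/(4Dt)), with n_e·A the pore (flow) area.
Plume center vt = 0.102 × 68.9 = 7.0278 m, so the well at 7.87 m is 0.8422 m downgradient of the peak.
√(4πDt) = 18.93 m, giving peak height M/(n_e·A·√(4πDt)) = 0.567/(0.43 × 3.67 × 18.93) = 0.01898 kg/m³.
(x−vt)²/(4Dt) = (0.8422)²/(4 × 0.414 × 68.9) = 0.006217; exp(−0.006217) = 0.9938.
C = 0.01898 × 0.9938 = 0.0189 kg/m³.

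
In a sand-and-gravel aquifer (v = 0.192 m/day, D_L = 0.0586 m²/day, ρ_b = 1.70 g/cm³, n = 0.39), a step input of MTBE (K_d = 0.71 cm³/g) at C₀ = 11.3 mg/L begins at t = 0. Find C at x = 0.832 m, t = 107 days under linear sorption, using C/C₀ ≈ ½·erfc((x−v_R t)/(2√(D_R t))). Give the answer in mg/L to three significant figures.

Retardation factor R = 1 + ρ_b·K_d/n = 1 + 1.70 × 0.71/0.39 = 4.095.
Sorption retards both mechanisms: v_R = v/R = 0.04689 m/day, D_R = D/R = 0.01431 m²/day.
v_R·t = 0.04689 × 107 = 5.01723 m; 2√(D_R t) = 2.475 m; argument = (0.832 − 5.01723)/2.475 = -1.691.
C = C₀ × ½·erfc(-1.691) = 11.3 × 0.9916 = 11.2 mg/L.

11.2 mg/L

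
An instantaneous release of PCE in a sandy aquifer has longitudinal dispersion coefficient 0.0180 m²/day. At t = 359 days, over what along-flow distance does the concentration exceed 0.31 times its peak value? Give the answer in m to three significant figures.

11.0 m

The plume is Gaussian with σ = √(2Dt) = √(2 × 0.0180 × 359) = 3.595 m.
C/C_peak = exp(−Δx²/(2σ²)) = 0.31 ⇒ Δx = σ·√(−2 ln 0.31) = 3.595 × 1.530 = 5.500 m.
Width = 2Δx = 11.0 m.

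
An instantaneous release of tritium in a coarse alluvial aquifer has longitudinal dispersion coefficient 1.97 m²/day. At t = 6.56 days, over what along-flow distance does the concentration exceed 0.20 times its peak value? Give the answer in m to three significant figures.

18.2 m

The plume is Gaussian with σ = √(2Dt) = √(2 × 1.97 × 6.56) = 5.084 m.
C/C_peak = exp(−Δx²/(2σ²)) = 0.20 ⇒ Δx = σ·√(−2 ln 0.20) = 5.084 × 1.794 = 9.121 m.
Width = 2Δx = 18.2 m.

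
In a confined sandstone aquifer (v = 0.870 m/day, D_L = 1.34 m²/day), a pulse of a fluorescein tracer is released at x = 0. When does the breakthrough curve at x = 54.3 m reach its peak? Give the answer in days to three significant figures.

60.7 days

For the 1D instantaneous-source solution, setting ∂C/∂t = 0 at fixed x gives v²t² + 2Dt − x² = 0, so t = (√(D² + v²x²) − D)/v².
√(D² + v²x²) = √(1.34² + 0.870² × 54.3²) = 47.26; v² = 0.7569.
t = (47.26 − 1.34)/0.7569 = 60.7 days (vs. the pure-advection estimate x/v = 62.4 d).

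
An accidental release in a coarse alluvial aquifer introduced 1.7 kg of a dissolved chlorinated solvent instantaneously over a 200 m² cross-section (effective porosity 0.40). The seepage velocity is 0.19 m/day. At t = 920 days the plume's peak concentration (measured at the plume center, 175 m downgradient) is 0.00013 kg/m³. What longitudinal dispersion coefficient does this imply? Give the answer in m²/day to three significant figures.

2.31 m²/day

At the plume center C_max = M/(n_e·A·√(4πDt)), so D = M²/(4πt·(n_e·A·C_max)²).
n_e·A·C_max = 0.40 × 200 × 0.00013 = 0.01040 kg/m.
D = 1.7²/(4π × 920 × 0.01040²) = 2.31 m²/day.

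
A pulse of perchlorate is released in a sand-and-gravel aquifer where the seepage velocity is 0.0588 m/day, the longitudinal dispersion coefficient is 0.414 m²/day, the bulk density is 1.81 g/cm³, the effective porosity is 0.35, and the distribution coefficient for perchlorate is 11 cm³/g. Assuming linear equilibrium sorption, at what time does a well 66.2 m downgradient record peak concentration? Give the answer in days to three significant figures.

58600 days

Retardation factor R = 1 + ρ_b·K_d/n = 1 + 1.81 × 11/0.35 = 57.89.
Sorption retards both mechanisms: v_R = v/R = 0.001016 m/day, D_R = D/R = 0.007151 m²/day.
Peak time from v_R²t² + 2D_R t − x² = 0: t = (√(D_R² + v_R²x²) − D_R)/v_R².
√(D_R² + v_R²x²) = √(0.007151² + 0.001016² × 66.2²) = 0.06764; v_R² = 1.032e-06.
t = (0.06764 − 0.007151)/1.032e-06 = 58600 days.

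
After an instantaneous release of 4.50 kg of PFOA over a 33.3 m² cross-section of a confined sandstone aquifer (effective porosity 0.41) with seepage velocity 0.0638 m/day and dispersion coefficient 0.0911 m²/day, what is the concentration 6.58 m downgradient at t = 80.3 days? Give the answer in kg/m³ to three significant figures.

For an instantaneous plane source, C(x,t) = M/(n_e·A·√(4πDt)) · exp(−(x−vt)²/(4Dt)), with n_e·A the pore (flow) area.
Plume center vt = 0.0638 × 80.3 = 5.12314 m, so the well at 6.58 m is 1.45686 m downgradient of the peak.
√(4πDt) = 9.588 m, giving peak height M/(n_e·A·√(4πDt)) = 4.50/(0.41 × 33.3 × 9.588) = 0.03438 kg/m³.
(x−vt)²/(4Dt) = (1.45686)²/(4 × 0.0911 × 80.3) = 0.07253; exp(−0.07253) = 0.9300.
C = 0.03438 × 0.9300 = 0.0320 kg/m³.

0.0320 kg/m³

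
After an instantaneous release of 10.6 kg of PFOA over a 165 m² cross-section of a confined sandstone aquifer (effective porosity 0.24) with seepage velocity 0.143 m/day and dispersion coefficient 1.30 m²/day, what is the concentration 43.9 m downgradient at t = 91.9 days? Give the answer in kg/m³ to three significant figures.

For an instantaneous plane source, C(x,t) = M/(n_e·A·√(4πDt)) · exp(−(x−vt)²/(4Dt)), with n_e·A the pore (flow) area.
Plume center vt = 0.143 × 91.9 = 13.1417 m, so the well at 43.9 m is 30.7583 m downgradient of the peak.
√(4πDt) = 38.75 m, giving peak height M/(n_e·A·√(4πDt)) = 10.6/(0.24 × 165 × 38.75) = 0.006908 kg/m³.
(x−vt)²/(4Dt) = (30.7583)²/(4 × 1.30 × 91.9) = 1.980; exp(−1.980) = 0.1381.
C = 0.006908 × 0.1381 = 0.000954 kg/m³.

0.000954 kg/m³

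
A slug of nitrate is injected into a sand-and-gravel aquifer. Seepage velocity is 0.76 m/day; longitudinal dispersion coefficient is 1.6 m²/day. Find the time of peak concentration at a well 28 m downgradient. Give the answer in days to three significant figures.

For the 1D instantaneous-source solution, setting ∂C/∂t = 0 at fixed x gives v²t² + 2Dt − x² = 0, so t = (√(D² + v²x²) − D)/v².
√(D² + v²x²) = √(1.6² + 0.76² × 28²) = 21.34; v² = 0.5776.
t = (21.34 − 1.6)/0.5776 = 34.2 days (vs. the pure-advection estimate x/v = 36.8 d).

34.2 days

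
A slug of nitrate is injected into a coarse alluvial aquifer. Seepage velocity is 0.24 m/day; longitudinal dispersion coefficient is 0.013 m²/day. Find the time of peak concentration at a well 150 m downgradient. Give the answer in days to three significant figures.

625 days

For the 1D instantaneous-source solution, setting ∂C/∂t = 0 at fixed x gives v²t² + 2Dt − x² = 0, so t = (√(D² + v²x²) − D)/v².
√(D² + v²x²) = √(0.013² + 0.24² × 150²) = 36.00; v² = 0.0576.
t = (36.00 − 0.013)/0.0576 = 625 days (vs. the pure-advection estimate x/v = 625 d).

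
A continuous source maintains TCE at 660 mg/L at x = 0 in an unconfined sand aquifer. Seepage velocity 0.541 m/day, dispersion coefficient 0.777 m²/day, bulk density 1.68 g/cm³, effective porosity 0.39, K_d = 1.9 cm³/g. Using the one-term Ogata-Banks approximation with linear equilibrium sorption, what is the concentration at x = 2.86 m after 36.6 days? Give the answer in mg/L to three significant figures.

Retardation factor R = 1 + ρ_b·K_d/n = 1 + 1.68 × 1.9/0.39 = 9.185.
Sorption retards both mechanisms: v_R = v/R = 0.05890 m/day, D_R = D/R = 0.08459 m²/day.
v_R·t = 0.05890 × 36.6 = 2.15574 m; 2√(D_R t) = 3.519 m; argument = (2.86 − 2.15574)/3.519 = 0.2001.
C = C₀ × ½·erfc(0.2001) = 660 × 0.3886 = 256 mg/L.

256 mg/L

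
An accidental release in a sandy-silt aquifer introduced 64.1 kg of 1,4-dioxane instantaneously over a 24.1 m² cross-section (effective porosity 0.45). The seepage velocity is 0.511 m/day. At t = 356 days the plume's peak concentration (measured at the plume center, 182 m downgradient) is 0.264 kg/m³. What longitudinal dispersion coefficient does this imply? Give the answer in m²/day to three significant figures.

At the plume center C_max = M/(n_e·A·√(4πDt)), so D = M²/(4πt·(n_e·A·C_max)²).
n_e·A·C_max = 0.45 × 24.1 × 0.264 = 2.863 kg/m.
D = 64.1²/(4π × 356 × 2.863²) = 0.112 m²/day.

0.112 m²/day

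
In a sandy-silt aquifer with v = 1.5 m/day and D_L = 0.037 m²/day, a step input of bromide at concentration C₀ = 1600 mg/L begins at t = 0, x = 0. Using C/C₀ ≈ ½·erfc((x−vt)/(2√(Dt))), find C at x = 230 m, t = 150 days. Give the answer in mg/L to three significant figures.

107 mg/L

For a continuous step input, C/C₀ ≈ ½·erfc((x−vt)/(2√(Dt))).
vt = 1.5 × 150 = 225 m and 2√(Dt) = 2√(0.037 × 150) = 4.712 m.
Argument (x−vt)/(2√(Dt)) = (230 − 225)/4.712 = 1.061; ½·erfc(1.061) = 0.06674.
C = 1600 × 0.06674 = 107 mg/L.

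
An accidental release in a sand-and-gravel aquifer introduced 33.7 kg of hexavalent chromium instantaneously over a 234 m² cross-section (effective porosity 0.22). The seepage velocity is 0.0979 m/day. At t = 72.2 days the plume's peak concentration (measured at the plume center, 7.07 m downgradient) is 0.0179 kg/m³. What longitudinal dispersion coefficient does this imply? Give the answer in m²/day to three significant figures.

1.47 m²/day

At the plume center C_max = M/(n_e·A·√(4πDt)), so D = M²/(4πt·(n_e·A·C_max)²).
n_e·A·C_max = 0.22 × 234 × 0.0179 = 0.9215 kg/m.
D = 33.7²/(4π × 72.2 × 0.9215²) = 1.47 m²/day.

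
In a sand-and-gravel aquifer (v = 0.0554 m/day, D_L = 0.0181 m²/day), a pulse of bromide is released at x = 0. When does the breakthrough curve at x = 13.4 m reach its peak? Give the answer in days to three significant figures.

236 days

For the 1D instantaneous-source solution, setting ∂C/∂t = 0 at fixed x gives v²t² + 2Dt − x² = 0, so t = (√(D² + v²x²) − D)/v².
√(D² + v²x²) = √(0.0181² + 0.0554² × 13.4²) = 0.7426; v² = 0.00306916.
t = (0.7426 − 0.0181)/0.00306916 = 236 days (vs. the pure-advection estimate x/v = 242 d).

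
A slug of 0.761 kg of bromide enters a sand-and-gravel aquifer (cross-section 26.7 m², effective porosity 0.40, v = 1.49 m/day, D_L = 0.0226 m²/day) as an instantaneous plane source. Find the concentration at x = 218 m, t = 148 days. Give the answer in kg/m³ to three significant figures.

0.00684 kg/m³

For an instantaneous plane source, C(x,t) = M/(n_e·A·√(4πDt)) · exp(−(x−vt)²/(4Dt)), with n_e·A the pore (flow) area.
Plume center vt = 1.49 × 148 = 220.52 m, so the well at 218 m is 2.52 m upgradient of the peak.
√(4πDt) = 6.483 m, giving peak height M/(n_e·A·√(4πDt)) = 0.761/(0.40 × 26.7 × 6.483) = 0.01099 kg/m³.
(x−vt)²/(4Dt) = (-2.52)²/(4 × 0.0226 × 148) = 0.4746; exp(−0.4746) = 0.6221.
C = 0.01099 × 0.6221 = 0.00684 kg/m³.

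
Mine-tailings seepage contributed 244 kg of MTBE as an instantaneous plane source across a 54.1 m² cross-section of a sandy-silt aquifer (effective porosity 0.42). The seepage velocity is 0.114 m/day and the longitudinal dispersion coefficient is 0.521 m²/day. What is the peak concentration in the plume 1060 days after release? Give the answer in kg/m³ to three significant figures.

0.129 kg/m³

The peak of an instantaneous 1D plume sits at x = vt; there the Gaussian factor is 1 and C_max = M/(n_e·A·√(4πDt)), where n_e·A is the pore area the mass is dissolved in.
√(4πDt) = √(4π × 0.521 × 1060) = 83.31 m, so C_max = 244/(0.42 × 54.1 × 83.31) = 0.129 kg/m³.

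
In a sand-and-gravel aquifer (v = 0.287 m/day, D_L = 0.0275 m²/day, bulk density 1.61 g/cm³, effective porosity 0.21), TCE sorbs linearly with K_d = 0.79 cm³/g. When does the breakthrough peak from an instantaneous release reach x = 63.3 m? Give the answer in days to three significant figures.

Retardation factor R = 1 + ρ_b·K_d/n = 1 + 1.61 × 0.79/0.21 = 7.057.
Sorption retards both mechanisms: v_R = v/R = 0.04067 m/day, D_R = D/R = 0.003897 m²/day.
Peak time from v_R²t² + 2D_R t − x² = 0: t = (√(D_R² + v_R²x²) − D_R)/v_R².
√(D_R² + v_R²x²) = √(0.003897² + 0.04067² × 63.3²) = 2.574; v_R² = 0.001654.
t = (2.574 − 0.003897)/0.001654 = 1550 days.

1550 days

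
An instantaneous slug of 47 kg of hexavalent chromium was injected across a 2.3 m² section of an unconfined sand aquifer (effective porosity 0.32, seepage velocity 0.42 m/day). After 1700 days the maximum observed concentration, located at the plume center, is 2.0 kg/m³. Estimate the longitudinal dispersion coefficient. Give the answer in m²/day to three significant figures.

0.0477 m²/day

At the plume center C_max = M/(n_e·A·√(4πDt)), so D = M²/(4πt·(n_e·A·C_max)²).
n_e·A·C_max = 0.32 × 2.3 × 2.0 = 1.472 kg/m.
D = 47²/(4π × 1700 × 1.472²) = 0.0477 m²/day.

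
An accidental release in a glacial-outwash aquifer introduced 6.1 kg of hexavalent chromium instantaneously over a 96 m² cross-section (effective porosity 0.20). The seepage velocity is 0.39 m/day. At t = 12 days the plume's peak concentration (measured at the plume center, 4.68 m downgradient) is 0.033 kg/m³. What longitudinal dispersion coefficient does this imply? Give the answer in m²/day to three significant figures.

At the plume center C_max = M/(n_e·A·√(4πDt)), so D = M²/(4πt·(n_e·A·C_max)²).
n_e·A·C_max = 0.20 × 96 × 0.033 = 0.6336 kg/m.
D = 6.1²/(4π × 12 × 0.6336²) = 0.615 m²/day.

0.615 m²/day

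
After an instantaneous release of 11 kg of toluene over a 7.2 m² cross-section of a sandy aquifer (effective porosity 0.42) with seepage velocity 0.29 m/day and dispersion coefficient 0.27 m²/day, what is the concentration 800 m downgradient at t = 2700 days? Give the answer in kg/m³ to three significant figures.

0.0344 kg/m³

For an instantaneous plane source, C(x,t) = M/(n_e·A·√(4πDt)) · exp(−(x−vt)²/(4Dt)), with n_e·A the pore (flow) area.
Plume center vt = 0.29 × 2700 = 783 m, so the well at 800 m is 17 m downgradient of the peak.
√(4πDt) = 95.71 m, giving peak height M/(n_e·A·√(4πDt)) = 11/(0.42 × 7.2 × 95.71) = 0.03801 kg/m³.
(x−vt)²/(4Dt) = (17)²/(4 × 0.27 × 2700) = 0.09911; exp(−0.09911) = 0.9056.
C = 0.03801 × 0.9056 = 0.0344 kg/m³.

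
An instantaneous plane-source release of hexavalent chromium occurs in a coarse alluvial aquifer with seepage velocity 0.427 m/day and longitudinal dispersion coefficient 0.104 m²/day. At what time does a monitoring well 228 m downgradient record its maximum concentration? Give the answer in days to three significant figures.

533 days

For the 1D instantaneous-source solution, setting ∂C/∂t = 0 at fixed x gives v²t² + 2Dt − x² = 0, so t = (√(D² + v²x²) − D)/v².
√(D² + v²x²) = √(0.104² + 0.427² × 228²) = 97.36; v² = 0.182329.
t = (97.36 − 0.104)/0.182329 = 533 days (vs. the pure-advection estimate x/v = 534 d).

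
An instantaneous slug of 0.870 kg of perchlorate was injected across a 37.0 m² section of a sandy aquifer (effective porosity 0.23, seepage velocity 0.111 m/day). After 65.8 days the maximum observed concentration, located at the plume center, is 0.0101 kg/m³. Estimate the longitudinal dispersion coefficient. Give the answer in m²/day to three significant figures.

0.124 m²/day

At the plume center C_max = M/(n_e·A·√(4πDt)), so D = M²/(4πt·(n_e·A·C_max)²).
n_e·A·C_max = 0.23 × 37.0 × 0.0101 = 0.08595 kg/m.
D = 0.870²/(4π × 65.8 × 0.08595²) = 0.124 m²/day.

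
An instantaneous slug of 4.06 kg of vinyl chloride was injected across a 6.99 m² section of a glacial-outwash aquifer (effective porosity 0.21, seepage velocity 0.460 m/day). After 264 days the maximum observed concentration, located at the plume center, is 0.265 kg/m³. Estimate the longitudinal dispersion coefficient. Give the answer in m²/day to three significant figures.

0.0328 m²/day

At the plume center C_max = M/(n_e·A·√(4πDt)), so D = M²/(4πt·(n_e·A·C_max)²).
n_e·A·C_max = 0.21 × 6.99 × 0.265 = 0.3890 kg/m.
D = 4.06²/(4π × 264 × 0.3890²) = 0.0328 m²/day.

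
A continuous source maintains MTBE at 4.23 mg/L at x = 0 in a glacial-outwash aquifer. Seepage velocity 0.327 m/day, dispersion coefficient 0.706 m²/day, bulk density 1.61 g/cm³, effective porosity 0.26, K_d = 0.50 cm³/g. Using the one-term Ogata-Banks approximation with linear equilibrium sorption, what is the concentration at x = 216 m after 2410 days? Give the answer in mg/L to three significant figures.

Retardation factor R = 1 + ρ_b·K_d/n = 1 + 1.61 × 0.50/0.26 = 4.096.
Sorption retards both mechanisms: v_R = v/R = 0.07983 m/day, D_R = D/R = 0.1724 m²/day.
v_R·t = 0.07983 × 2410 = 192.3903 m; 2√(D_R t) = 40.77 m; argument = (216 − 192.3903)/40.77 = 0.5791.
C = C₀ × ½·erfc(0.5791) = 4.23 × 0.2064 = 0.873 mg/L.

0.873 mg/L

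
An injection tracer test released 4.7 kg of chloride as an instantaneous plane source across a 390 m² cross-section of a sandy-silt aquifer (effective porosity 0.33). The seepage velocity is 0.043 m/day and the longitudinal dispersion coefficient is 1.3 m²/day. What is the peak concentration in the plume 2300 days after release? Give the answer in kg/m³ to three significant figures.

0.000188 kg/m³

The peak of an instantaneous 1D plume sits at x = vt; there the Gaussian factor is 1 and C_max = M/(n_e·A·√(4πDt)), where n_e·A is the pore area the mass is dissolved in.
√(4πDt) = √(4π × 1.3 × 2300) = 193.8 m, so C_max = 4.7/(0.33 × 390 × 193.8) = 0.000188 kg/m³.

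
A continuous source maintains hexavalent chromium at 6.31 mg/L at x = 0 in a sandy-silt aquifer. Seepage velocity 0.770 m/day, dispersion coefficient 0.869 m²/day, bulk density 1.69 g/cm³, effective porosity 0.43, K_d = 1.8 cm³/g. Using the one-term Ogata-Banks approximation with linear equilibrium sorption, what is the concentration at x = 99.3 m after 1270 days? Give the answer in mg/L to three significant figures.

Retardation factor R = 1 + ρ_b·K_d/n = 1 + 1.69 × 1.8/0.43 = 8.074.
Sorption retards both mechanisms: v_R = v/R = 0.09537 m/day, D_R = D/R = 0.1076 m²/day.
v_R·t = 0.09537 × 1270 = 121.1199 m; 2√(D_R t) = 23.38 m; argument = (99.3 − 121.1199)/23.38 = -0.9333.
C = C₀ × ½·erfc(-0.9333) = 6.31 × 0.9066 = 5.72 mg/L.

5.72 mg/L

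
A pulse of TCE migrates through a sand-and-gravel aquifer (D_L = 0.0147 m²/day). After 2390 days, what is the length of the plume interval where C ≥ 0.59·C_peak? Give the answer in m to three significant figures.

17.2 m

The plume is Gaussian with σ = √(2Dt) = √(2 × 0.0147 × 2390) = 8.382 m.
C/C_peak = exp(−Δx²/(2σ²)) = 0.59 ⇒ Δx = σ·√(−2 ln 0.59) = 8.382 × 1.027 = 8.608 m.
Width = 2Δx = 17.2 m.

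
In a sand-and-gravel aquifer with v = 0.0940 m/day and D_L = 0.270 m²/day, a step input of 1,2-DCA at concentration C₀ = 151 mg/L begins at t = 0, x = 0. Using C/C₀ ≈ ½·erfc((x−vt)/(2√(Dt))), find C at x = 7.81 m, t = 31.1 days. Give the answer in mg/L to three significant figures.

For a continuous step input, C/C₀ ≈ ½·erfc((x−vt)/(2√(Dt))).
vt = 0.0940 × 31.1 = 2.9234 m and 2√(Dt) = 2√(0.270 × 31.1) = 5.796 m.
Argument (x−vt)/(2√(Dt)) = (7.81 − 2.9234)/5.796 = 0.8431; ½·erfc(0.8431) = 0.1166.
C = 151 × 0.1166 = 17.6 mg/L.

17.6 mg/L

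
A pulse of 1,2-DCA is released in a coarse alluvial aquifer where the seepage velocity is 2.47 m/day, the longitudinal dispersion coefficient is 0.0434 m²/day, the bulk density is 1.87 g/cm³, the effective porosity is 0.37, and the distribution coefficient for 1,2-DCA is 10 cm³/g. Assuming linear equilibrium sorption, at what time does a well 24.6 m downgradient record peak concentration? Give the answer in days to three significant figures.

513 days

Retardation factor R = 1 + ρ_b·K_d/n = 1 + 1.87 × 10/0.37 = 51.54.
Sorption retards both mechanisms: v_R = v/R = 0.04792 m/day, D_R = D/R = 0.0008421 m²/day.
Peak time from v_R²t² + 2D_R t − x² = 0: t = (√(D_R² + v_R²x²) − D_R)/v_R².
√(D_R² + v_R²x²) = √(0.0008421² + 0.04792² × 24.6²) = 1.179; v_R² = 0.002296.
t = (1.179 − 0.0008421)/0.002296 = 513 days.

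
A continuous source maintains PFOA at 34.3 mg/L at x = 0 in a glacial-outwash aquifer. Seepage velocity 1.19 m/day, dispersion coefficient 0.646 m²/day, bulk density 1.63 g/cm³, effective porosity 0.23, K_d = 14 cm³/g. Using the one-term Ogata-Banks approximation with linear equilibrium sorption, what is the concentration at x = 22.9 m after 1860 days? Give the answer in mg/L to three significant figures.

14.9 mg/L

Retardation factor R = 1 + ρ_b·K_d/n = 1 + 1.63 × 14/0.23 = 100.2.
Sorption retards both mechanisms: v_R = v/R = 0.01188 m/day, D_R = D/R = 0.006447 m²/day.
v_R·t = 0.01188 × 1860 = 22.0968 m; 2√(D_R t) = 6.926 m; argument = (22.9 − 22.0968)/6.926 = 0.1160.
C = C₀ × ½·erfc(0.1160) = 34.3 × 0.4348 = 14.9 mg/L.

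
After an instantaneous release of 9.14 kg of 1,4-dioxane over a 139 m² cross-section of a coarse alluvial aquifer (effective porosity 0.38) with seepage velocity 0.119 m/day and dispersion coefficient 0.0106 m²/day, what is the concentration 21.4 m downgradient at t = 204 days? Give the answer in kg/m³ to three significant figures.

For an instantaneous plane source, C(x,t) = M/(n_e·A·√(4πDt)) · exp(−(x−vt)²/(4Dt)), with n_e·A the pore (flow) area.
Plume center vt = 0.119 × 204 = 24.276 m, so the well at 21.4 m is 2.876 m upgradient of the peak.
√(4πDt) = 5.213 m, giving peak height M/(n_e·A·√(4πDt)) = 9.14/(0.38 × 139 × 5.213) = 0.03319 kg/m³.
(x−vt)²/(4Dt) = (-2.876)²/(4 × 0.0106 × 204) = 0.9563; exp(−0.9563) = 0.3843.
C = 0.03319 × 0.3843 = 0.0128 kg/m³.

0.0128 kg/m³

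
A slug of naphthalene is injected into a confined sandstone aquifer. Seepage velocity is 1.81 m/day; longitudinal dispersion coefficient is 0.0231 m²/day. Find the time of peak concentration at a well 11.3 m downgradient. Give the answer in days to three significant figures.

For the 1D instantaneous-source solution, setting ∂C/∂t = 0 at fixed x gives v²t² + 2Dt − x² = 0, so t = (√(D² + v²x²) − D)/v².
√(D² + v²x²) = √(0.0231² + 1.81² × 11.3²) = 20.45; v² = 3.2761.
t = (20.45 − 0.0231)/3.2761 = 6.24 days (vs. the pure-advection estimate x/v = 6.24 d).

6.24 days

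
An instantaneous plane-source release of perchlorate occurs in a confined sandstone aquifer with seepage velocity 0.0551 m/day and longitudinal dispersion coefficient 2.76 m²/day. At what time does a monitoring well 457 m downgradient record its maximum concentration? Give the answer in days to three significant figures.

7430 days

For the 1D instantaneous-source solution, setting ∂C/∂t = 0 at fixed x gives v²t² + 2Dt − x² = 0, so t = (√(D² + v²x²) − D)/v².
√(D² + v²x²) = √(2.76² + 0.0551² × 457²) = 25.33; v² = 0.00303601.
t = (25.33 − 2.76)/0.00303601 = 7430 days (vs. the pure-advection estimate x/v = 8290 d).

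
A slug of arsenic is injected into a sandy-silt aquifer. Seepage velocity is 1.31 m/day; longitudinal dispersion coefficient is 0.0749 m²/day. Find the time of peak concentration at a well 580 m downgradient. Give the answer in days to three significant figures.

For the 1D instantaneous-source solution, setting ∂C/∂t = 0 at fixed x gives v²t² + 2Dt − x² = 0, so t = (√(D² + v²x²) − D)/v².
√(D² + v²x²) = √(0.0749² + 1.31² × 580²) = 759.8; v² = 1.7161.
t = (759.8 − 0.0749)/1.7161 = 443 days (vs. the pure-advection estimate x/v = 443 d).

443 days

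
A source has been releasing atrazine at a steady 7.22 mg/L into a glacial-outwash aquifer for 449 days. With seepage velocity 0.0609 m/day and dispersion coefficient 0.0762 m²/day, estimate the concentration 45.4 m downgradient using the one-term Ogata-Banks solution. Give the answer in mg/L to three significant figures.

0.105 mg/L

For a continuous step input, C/C₀ ≈ ½·erfc((x−vt)/(2√(Dt))).
vt = 0.0609 × 449 = 27.3441 m and 2√(Dt) = 2√(0.0762 × 449) = 11.70 m.
Argument (x−vt)/(2√(Dt)) = (45.4 − 27.3441)/11.70 = 1.543; ½·erfc(1.543) = 0.01455.
C = 7.22 × 0.01455 = 0.105 mg/L.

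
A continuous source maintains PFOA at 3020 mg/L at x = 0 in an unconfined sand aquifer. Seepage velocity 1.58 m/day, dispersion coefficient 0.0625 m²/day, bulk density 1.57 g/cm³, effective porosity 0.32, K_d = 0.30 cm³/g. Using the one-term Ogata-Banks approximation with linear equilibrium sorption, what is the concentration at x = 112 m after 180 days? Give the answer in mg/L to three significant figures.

2550 mg/L

Retardation factor R = 1 + ρ_b·K_d/n = 1 + 1.57 × 0.30/0.32 = 2.472.
Sorption retards both mechanisms: v_R = v/R = 0.6392 m/day, D_R = D/R = 0.02528 m²/day.
v_R·t = 0.6392 × 180 = 115.056 m; 2√(D_R t) = 4.266 m; argument = (112 − 115.056)/4.266 = -0.7164.
C = C₀ × ½·erfc(-0.7164) = 3020 × 0.8445 = 2550 mg/L.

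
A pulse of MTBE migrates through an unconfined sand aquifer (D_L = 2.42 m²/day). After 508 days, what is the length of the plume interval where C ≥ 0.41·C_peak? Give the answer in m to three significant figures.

132 m

The plume is Gaussian with σ = √(2Dt) = √(2 × 2.42 × 508) = 49.59 m.
C/C_peak = exp(−Δx²/(2σ²)) = 0.41 ⇒ Δx = σ·√(−2 ln 0.41) = 49.59 × 1.335 = 66.20 m.
Width = 2Δx = 132 m.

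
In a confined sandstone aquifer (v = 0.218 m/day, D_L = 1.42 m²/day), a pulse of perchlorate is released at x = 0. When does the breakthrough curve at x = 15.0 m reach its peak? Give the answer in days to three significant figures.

45.1 days

For the 1D instantaneous-source solution, setting ∂C/∂t = 0 at fixed x gives v²t² + 2Dt − x² = 0, so t = (√(D² + v²x²) − D)/v².
√(D² + v²x²) = √(1.42² + 0.218² × 15.0²) = 3.565; v² = 0.047524.
t = (3.565 − 1.42)/0.047524 = 45.1 days (vs. the pure-advection estimate x/v = 68.8 d).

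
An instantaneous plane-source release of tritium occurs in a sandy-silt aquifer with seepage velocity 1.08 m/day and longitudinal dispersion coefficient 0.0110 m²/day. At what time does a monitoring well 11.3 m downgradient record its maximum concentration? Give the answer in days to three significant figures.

For the 1D instantaneous-source solution, setting ∂C/∂t = 0 at fixed x gives v²t² + 2Dt − x² = 0, so t = (√(D² + v²x²) − D)/v².
√(D² + v²x²) = √(0.0110² + 1.08² × 11.3²) = 12.20; v² = 1.1664.
t = (12.20 − 0.0110)/1.1664 = 10.5 days (vs. the pure-advection estimate x/v = 10.5 d).

10.5 days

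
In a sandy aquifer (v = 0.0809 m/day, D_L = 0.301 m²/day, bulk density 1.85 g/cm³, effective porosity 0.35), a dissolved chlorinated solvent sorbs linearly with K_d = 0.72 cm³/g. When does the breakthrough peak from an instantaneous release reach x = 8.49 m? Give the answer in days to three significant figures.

Retardation factor R = 1 + ρ_b·K_d/n = 1 + 1.85 × 0.72/0.35 = 4.806.
Sorption retards both mechanisms: v_R = v/R = 0.01683 m/day, D_R = D/R = 0.06263 m²/day.
Peak time from v_R²t² + 2D_R t − x² = 0: t = (√(D_R² + v_R²x²) − D_R)/v_R².
√(D_R² + v_R²x²) = √(0.06263² + 0.01683² × 8.49²) = 0.1560; v_R² = 0.0002832.
t = (0.1560 − 0.06263)/0.0002832 = 330 days.

330 days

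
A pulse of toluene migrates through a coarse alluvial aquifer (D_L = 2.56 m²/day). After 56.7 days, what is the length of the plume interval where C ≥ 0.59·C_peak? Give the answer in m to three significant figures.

The plume is Gaussian with σ = √(2Dt) = √(2 × 2.56 × 56.7) = 17.04 m.
C/C_peak = exp(−Δx²/(2σ²)) = 0.59 ⇒ Δx = σ·√(−2 ln 0.59) = 17.04 × 1.027 = 17.50 m.
Width = 2Δx = 35.0 m.

35.0 m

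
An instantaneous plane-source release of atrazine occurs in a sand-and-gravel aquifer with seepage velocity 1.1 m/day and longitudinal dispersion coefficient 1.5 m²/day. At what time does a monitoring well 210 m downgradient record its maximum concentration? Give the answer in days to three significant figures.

190 days

For the 1D instantaneous-source solution, setting ∂C/∂t = 0 at fixed x gives v²t² + 2Dt − x² = 0, so t = (√(D² + v²x²) − D)/v².
√(D² + v²x²) = √(1.5² + 1.1² × 210²) = 231.0; v² = 1.21.
t = (231.0 − 1.5)/1.21 = 190 days (vs. the pure-advection estimate x/v = 191 d).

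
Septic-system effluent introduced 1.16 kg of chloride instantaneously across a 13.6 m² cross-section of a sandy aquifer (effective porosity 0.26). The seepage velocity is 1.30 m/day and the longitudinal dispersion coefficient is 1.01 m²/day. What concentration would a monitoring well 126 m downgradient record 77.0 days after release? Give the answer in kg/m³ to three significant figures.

For an instantaneous plane source, C(x,t) = M/(n_e·A·√(4πDt)) · exp(−(x−vt)²/(4Dt)), with n_e·A the pore (flow) area.
Plume center vt = 1.30 × 77.0 = 100.1 m, so the well at 126 m is 25.9 m downgradient of the peak.
√(4πDt) = 31.26 m, giving peak height M/(n_e·A·√(4πDt)) = 1.16/(0.26 × 13.6 × 31.26) = 0.01049 kg/m³.
(x−vt)²/(4Dt) = (25.9)²/(4 × 1.01 × 77.0) = 2.156; exp(−2.156) = 0.1158.
C = 0.01049 × 0.1158 = 0.00121 kg/m³.

0.00121 kg/m³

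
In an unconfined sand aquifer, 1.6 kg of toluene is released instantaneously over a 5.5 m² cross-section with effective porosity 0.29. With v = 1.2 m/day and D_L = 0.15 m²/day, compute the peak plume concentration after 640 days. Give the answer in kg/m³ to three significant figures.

The peak of an instantaneous 1D plume sits at x = vt; there the Gaussian factor is 1 and C_max = M/(n_e·A·√(4πDt)), where n_e·A is the pore area the mass is dissolved in.
√(4πDt) = √(4π × 0.15 × 640) = 34.73 m, so C_max = 1.6/(0.29 × 5.5 × 34.73) = 0.0289 kg/m³.

0.0289 kg/m³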